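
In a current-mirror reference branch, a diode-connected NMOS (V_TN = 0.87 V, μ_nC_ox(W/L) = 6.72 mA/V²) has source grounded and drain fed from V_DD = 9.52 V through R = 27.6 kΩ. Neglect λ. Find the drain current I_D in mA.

With gate tied to drain, V_GS = V_DS ≥ V_GS − V_TN, so the device is in saturation.
KCL at the drain: ½ k_n (V_GS − V_TN)² = (V_DD − V_GS)/R.
Let x = V_GS − 0.87. Then 92.7 x² + x − 8.65 = 0, giving x = 0.3 V (positive root), so V_GS = 1.17 V.
I_D = (V_DD − V_GS)/R = (9.52 − 1.17) / 27.6 = 0.303 mA.

I_D = 0.303 mA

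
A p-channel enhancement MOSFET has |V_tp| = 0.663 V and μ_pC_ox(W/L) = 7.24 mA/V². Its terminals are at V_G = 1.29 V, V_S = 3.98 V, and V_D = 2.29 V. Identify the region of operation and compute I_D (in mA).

V_SG = V_S − V_G = 3.98 − 1.29 = 2.69 V; V_SD = V_S − V_D = 3.98 − 2.29 = 1.69 V.
V_ov = V_SG − |V_tp| = 2.69 − 0.663 = 2.03 V.
Since V_SD = 1.69 V < V_ov = 2.03 V, the device is in the triode region.
I_D = k_p [V_ov · V_SD − ½ V_SD²] = 7.24 × [2.03 × 1.69 − 0.5 × 1.69²] = 14.5 mA.

Triode; I_D = 14.5 mA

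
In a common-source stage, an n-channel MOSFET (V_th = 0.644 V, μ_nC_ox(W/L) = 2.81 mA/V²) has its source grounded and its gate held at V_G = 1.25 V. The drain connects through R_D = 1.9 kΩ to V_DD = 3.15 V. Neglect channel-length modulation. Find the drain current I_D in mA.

I_D = 0.516 mA

V_GS = V_G = 1.25 V, so V_ov = 1.25 − 0.644 = 0.606 V.
Assume saturation: I_D = ½ k_n V_ov² = 0.5 × 2.81 × 0.606² = 0.516 mA, giving V_DS = V_DD − I_D R_D = 3.15 − 0.516 × 1.9 = 2.17 V.
V_DS = 2.17 V ≥ V_ov = 0.606 V, confirming saturation.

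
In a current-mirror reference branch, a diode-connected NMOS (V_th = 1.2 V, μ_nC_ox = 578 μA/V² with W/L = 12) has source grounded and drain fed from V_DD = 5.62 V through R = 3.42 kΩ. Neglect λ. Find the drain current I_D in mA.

I_D = 1.13 mA

With gate tied to drain, V_GS = V_DS ≥ V_GS − V_th, so the device is in saturation.
k_n = μ_nC_ox · (W/L) = 6.936 mA/V².
KCL at the drain: ½ k_n (V_GS − V_th)² = (V_DD − V_GS)/R.
Let x = V_GS − 1.2. Then 11.9 x² + x − 4.42 = 0, giving x = 0.57 V (positive root), so V_GS = 1.77 V.
I_D = (V_DD − V_GS)/R = (5.62 − 1.77) / 3.42 = 1.13 mA.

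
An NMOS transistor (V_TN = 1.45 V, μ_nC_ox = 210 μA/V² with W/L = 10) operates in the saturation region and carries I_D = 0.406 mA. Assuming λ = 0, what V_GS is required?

k_n = μ_nC_ox · (W/L) = 2.1 mA/V².
In saturation I_D = ½ k_n (V_GS − V_TN)², so V_GS − V_TN = √(2 I_D / k_n) = √(2 × 0.406 / 2.1) = 0.622 V.
V_GS = 1.45 + 0.622 = 2.07 V.

V_GS = 2.07 V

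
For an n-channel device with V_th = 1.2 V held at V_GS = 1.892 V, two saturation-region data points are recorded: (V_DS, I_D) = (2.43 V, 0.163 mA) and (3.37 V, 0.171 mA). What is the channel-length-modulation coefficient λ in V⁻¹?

λ = 0.0598 V⁻¹

With V_GS fixed, I_D ∝ (1 + λ V_DS) in saturation, so I_D2/I_D1 = (1 + λ V_DS2)/(1 + λ V_DS1).
0.171/0.163 = 1.049 = (1 + 3.37 λ)/(1 + 2.43 λ).
Solving: λ (I_D1 V_DS2 − I_D2 V_DS1) = I_D2 − I_D1, so λ = (0.171 − 0.163) / (0.163 × 3.37 − 0.171 × 2.43) = 0.008 / 0.134 = 0.0598 V⁻¹.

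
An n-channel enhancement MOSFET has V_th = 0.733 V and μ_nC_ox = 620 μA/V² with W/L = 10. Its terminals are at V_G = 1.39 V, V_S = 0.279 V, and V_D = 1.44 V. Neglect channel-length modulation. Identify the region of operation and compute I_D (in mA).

V_GS = V_G − V_S = 1.39 − 0.279 = 1.11 V; V_DS = V_D − V_S = 1.44 − 0.279 = 1.16 V.
k_n = μ_nC_ox · (W/L) = 6.2 mA/V².
V_ov = V_GS − V_th = 1.11 − 0.733 = 0.378 V.
Since V_DS = 1.16 V ≥ V_ov = 0.378 V, the device is in saturation.
I_D = ½ k_n V_ov² = 0.5 × 6.2 × 0.378² = 0.443 mA.

Saturation; I_D = 0.443 mA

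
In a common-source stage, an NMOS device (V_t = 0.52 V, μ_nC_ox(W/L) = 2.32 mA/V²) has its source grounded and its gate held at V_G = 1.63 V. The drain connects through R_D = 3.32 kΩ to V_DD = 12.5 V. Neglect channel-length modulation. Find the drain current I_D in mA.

V_GS = V_G = 1.63 V, so V_ov = 1.63 − 0.52 = 1.11 V.
Assume saturation: I_D = ½ k_n V_ov² = 0.5 × 2.32 × 1.11² = 1.43 mA, giving V_DS = V_DD − I_D R_D = 12.5 − 1.43 × 3.32 = 7.75 V.
V_DS = 7.75 V ≥ V_ov = 1.11 V, confirming saturation.

I_D = 1.43 mA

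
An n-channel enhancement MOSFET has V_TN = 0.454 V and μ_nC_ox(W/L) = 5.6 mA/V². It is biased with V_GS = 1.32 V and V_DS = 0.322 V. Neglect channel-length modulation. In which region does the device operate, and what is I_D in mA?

V_ov = V_GS − V_TN = 1.32 − 0.454 = 0.866 V.
Since V_DS = 0.322 V < V_ov = 0.866 V, the device is in the triode region.
I_D = k_n [V_ov · V_DS − ½ V_DS²] = 5.6 × [0.866 × 0.322 − 0.5 × 0.322²] = 1.27 mA.

Triode; I_D = 1.27 mA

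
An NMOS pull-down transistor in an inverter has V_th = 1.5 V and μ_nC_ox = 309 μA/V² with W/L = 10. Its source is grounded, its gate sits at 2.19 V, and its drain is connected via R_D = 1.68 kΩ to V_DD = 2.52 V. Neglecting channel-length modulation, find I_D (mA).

V_GS = V_G = 2.19 V, so V_ov = 2.19 − 1.5 = 0.69 V.
k_n = μ_nC_ox · (W/L) = 3.09 mA/V².
Assume saturation: I_D = ½ k_n V_ov² = 0.5 × 3.09 × 0.69² = 0.736 mA, giving V_DS = V_DD − I_D R_D = 2.52 − 0.736 × 1.68 = 1.28 V.
V_DS = 1.28 V ≥ V_ov = 0.69 V, confirming saturation.

I_D = 0.736 mA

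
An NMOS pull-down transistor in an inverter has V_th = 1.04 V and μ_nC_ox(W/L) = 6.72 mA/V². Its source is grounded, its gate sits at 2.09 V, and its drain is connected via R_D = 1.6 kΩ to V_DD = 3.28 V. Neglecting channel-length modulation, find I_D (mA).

V_GS = V_G = 2.09 V, so V_ov = 2.09 − 1.04 = 1.05 V.
Assume saturation: I_D = ½ k_n V_ov² = 0.5 × 6.72 × 1.05² = 3.7 mA, giving V_DS = V_DD − I_D R_D = 3.28 − 3.7 × 1.6 = -2.65 V.
But -2.65 V < V_ov = 1.05 V, so the device is actually in triode.
In triode I_D = k_n[V_ov V_DS − ½ V_DS²] and I_D = (V_DD − V_DS)/R_D. Equating: 5.38 V_DS² − 12.29 V_DS + 3.28 = 0, giving V_DS = 0.309 V (the root below V_ov).
I_D = (3.28 − 0.309) / 1.6 = 1.86 mA.

I_D = 1.86 mA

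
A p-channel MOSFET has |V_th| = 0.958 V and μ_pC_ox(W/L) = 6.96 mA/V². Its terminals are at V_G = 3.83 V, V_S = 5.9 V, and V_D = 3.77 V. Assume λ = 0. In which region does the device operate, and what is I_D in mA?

V_SG = V_S − V_G = 5.9 − 3.83 = 2.07 V; V_SD = V_S − V_D = 5.9 − 3.77 = 2.13 V.
V_ov = V_SG − |V_th| = 2.07 − 0.958 = 1.11 V.
Since V_SD = 2.13 V ≥ V_ov = 1.11 V, the device is in saturation.
I_D = ½ k_p V_ov² = 0.5 × 6.96 × 1.11² = 4.3 mA.

Saturation; I_D = 4.30 mA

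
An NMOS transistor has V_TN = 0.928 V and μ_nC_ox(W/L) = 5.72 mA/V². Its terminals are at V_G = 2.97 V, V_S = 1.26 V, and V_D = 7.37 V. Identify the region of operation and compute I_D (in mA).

Saturation; I_D = 1.75 mA

V_GS = V_G − V_S = 2.97 − 1.26 = 1.71 V; V_DS = V_D − V_S = 7.37 − 1.26 = 6.11 V.
V_ov = V_GS − V_TN = 1.71 − 0.928 = 0.782 V.
Since V_DS = 6.11 V ≥ V_ov = 0.782 V, the device is in saturation.
I_D = ½ k_n V_ov² = 0.5 × 5.72 × 0.782² = 1.75 mA.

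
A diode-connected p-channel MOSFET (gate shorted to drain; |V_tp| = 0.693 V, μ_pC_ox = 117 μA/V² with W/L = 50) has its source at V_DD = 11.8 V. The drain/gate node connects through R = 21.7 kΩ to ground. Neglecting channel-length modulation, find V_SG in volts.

V_SG = 1.10 V

With gate tied to drain, V_SG = V_SD ≥ V_SG − |V_tp|, so the device is in saturation.
k_p = μ_pC_ox · (W/L) = 5.85 mA/V².
KCL at the drain: ½ k_p (V_SG − |V_tp|)² = (V_DD − V_SG)/R.
Let x = V_SG − 0.693. Then 63.5 x² + x − 11.11 = 0, giving x = 0.411 V (positive root), so V_SG = 1.1 V.
I_D = (V_DD − V_SG)/R = (11.8 − 1.1) / 21.7 = 0.493 mA.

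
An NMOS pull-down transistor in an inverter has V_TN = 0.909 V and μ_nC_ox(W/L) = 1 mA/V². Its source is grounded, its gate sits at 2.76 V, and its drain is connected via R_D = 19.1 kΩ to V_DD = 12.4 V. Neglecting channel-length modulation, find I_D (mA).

V_GS = V_G = 2.76 V, so V_ov = 2.76 − 0.909 = 1.85 V.
Assume saturation: I_D = ½ k_n V_ov² = 0.5 × 1 × 1.85² = 1.71 mA, giving V_DS = V_DD − I_D R_D = 12.4 − 1.71 × 19.1 = -20.3 V.
But -20.3 V < V_ov = 1.85 V, so the device is actually in triode.
In triode I_D = k_n[V_ov V_DS − ½ V_DS²] and I_D = (V_DD − V_DS)/R_D. Equating: 9.55 V_DS² − 36.35 V_DS + 12.4 = 0, giving V_DS = 0.379 V (the root below V_ov).
I_D = (12.4 − 0.379) / 19.1 = 0.629 mA.

I_D = 0.629 mA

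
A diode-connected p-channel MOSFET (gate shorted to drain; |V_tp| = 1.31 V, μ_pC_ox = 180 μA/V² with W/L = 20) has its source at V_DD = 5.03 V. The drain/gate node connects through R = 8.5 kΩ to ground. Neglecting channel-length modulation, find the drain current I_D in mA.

I_D = 0.383 mA

With gate tied to drain, V_SG = V_SD ≥ V_SG − |V_tp|, so the device is in saturation.
k_p = μ_pC_ox · (W/L) = 3.6 mA/V².
KCL at the drain: ½ k_p (V_SG − |V_tp|)² = (V_DD − V_SG)/R.
Let x = V_SG − 1.31. Then 15.3 x² + x − 3.72 = 0, giving x = 0.461 V (positive root), so V_SG = 1.77 V.
I_D = (V_DD − V_SG)/R = (5.03 − 1.77) / 8.5 = 0.383 mA.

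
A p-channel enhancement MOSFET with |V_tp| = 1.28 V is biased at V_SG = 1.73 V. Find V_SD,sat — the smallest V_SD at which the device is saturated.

V_SD,sat = 0.450 V

The boundary between triode and saturation is V_SD = V_SG − |V_tp| = V_ov.
V_ov = 1.73 − 1.28 = 0.45 V.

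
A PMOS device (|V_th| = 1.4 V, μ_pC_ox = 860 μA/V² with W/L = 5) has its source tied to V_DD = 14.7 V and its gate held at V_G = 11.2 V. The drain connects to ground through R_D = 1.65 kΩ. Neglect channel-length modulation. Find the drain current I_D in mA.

V_SG = V_DD − V_G = 14.7 − 11.2 = 3.5 V, so V_ov = 3.5 − 1.4 = 2.1 V.
k_p = μ_pC_ox · (W/L) = 4.3 mA/V².
Assume saturation: I_D = ½ k_p V_ov² = 0.5 × 4.3 × 2.1² = 9.48 mA, giving V_SD = V_DD − I_D R_D = 14.7 − 9.48 × 1.65 = -0.944 V.
But -0.944 V < V_ov = 2.1 V, so the device is actually in triode.
In triode I_D = k_p[V_ov V_SD − ½ V_SD²] and I_D = (V_DD − V_SD)/R_D. Equating: 3.55 V_SD² − 15.9 V_SD + 14.7 = 0, giving V_SD = 1.3 V (the root below V_ov).
I_D = (14.7 − 1.3) / 1.65 = 8.12 mA.

I_D = 8.12 mA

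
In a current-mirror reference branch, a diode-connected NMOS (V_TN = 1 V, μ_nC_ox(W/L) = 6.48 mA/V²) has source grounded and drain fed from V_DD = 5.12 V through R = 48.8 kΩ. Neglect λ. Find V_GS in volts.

With gate tied to drain, V_GS = V_DS ≥ V_GS − V_TN, so the device is in saturation.
KCL at the drain: ½ k_n (V_GS − V_TN)² = (V_DD − V_GS)/R.
Let x = V_GS − 1. Then 158 x² + x − 4.12 = 0, giving x = 0.158 V (positive root), so V_GS = 1.16 V.
I_D = (V_DD − V_GS)/R = (5.12 − 1.16) / 48.8 = 0.0812 mA.

V_GS = 1.16 V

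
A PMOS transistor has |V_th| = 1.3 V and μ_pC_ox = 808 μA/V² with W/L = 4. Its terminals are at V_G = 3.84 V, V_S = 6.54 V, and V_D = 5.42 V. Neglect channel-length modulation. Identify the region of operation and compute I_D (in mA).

Triode; I_D = 3.04 mA

V_SG = V_S − V_G = 6.54 − 3.84 = 2.7 V; V_SD = V_S − V_D = 6.54 − 5.42 = 1.12 V.
k_p = μ_pC_ox · (W/L) = 3.232 mA/V².
V_ov = V_SG − |V_th| = 2.7 − 1.3 = 1.4 V.
Since V_SD = 1.12 V < V_ov = 1.4 V, the device is in the triode region.
I_D = k_p [V_ov · V_SD − ½ V_SD²] = 3.232 × [1.4 × 1.12 − 0.5 × 1.12²] = 3.04 mA.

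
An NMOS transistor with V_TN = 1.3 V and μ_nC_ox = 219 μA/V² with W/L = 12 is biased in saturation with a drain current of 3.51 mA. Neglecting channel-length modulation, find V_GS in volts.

V_GS = 2.93 V

k_n = μ_nC_ox · (W/L) = 2.628 mA/V².
In saturation I_D = ½ k_n (V_GS − V_TN)², so V_GS − V_TN = √(2 I_D / k_n) = √(2 × 3.51 / 2.628) = 1.63 V.
V_GS = 1.3 + 1.63 = 2.93 V.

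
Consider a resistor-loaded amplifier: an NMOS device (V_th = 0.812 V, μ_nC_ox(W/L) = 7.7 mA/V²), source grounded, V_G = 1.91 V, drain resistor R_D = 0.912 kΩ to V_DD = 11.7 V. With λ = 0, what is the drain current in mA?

I_D = 4.64 mA

V_GS = V_G = 1.91 V, so V_ov = 1.91 − 0.812 = 1.1 V.
Assume saturation: I_D = ½ k_n V_ov² = 0.5 × 7.7 × 1.1² = 4.64 mA, giving V_DS = V_DD − I_D R_D = 11.7 − 4.64 × 0.912 = 7.47 V.
V_DS = 7.47 V ≥ V_ov = 1.1 V, confirming saturation.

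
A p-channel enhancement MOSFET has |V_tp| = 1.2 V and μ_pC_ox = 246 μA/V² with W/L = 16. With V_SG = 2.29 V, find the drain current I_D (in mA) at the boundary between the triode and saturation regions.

I_D = 2.34 mA

At the boundary V_SD = V_ov = V_SG − |V_tp| = 2.29 − 1.2 = 1.09 V.
k_p = μ_pC_ox · (W/L) = 3.936 mA/V².
I_D = ½ k_p V_ov² = 0.5 × 3.936 × 1.09² = 2.34 mA.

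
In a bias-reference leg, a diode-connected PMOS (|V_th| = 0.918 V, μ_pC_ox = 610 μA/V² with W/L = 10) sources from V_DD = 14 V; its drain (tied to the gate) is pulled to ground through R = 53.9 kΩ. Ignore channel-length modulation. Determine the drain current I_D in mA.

With gate tied to drain, V_SG = V_SD ≥ V_SG − |V_th|, so the device is in saturation.
k_p = μ_pC_ox · (W/L) = 6.1 mA/V².
KCL at the drain: ½ k_p (V_SG − |V_th|)² = (V_DD − V_SG)/R.
Let x = V_SG − 0.918. Then 164 x² + x − 13.08 = 0, giving x = 0.279 V (positive root), so V_SG = 1.2 V.
I_D = (V_DD − V_SG)/R = (14 − 1.2) / 53.9 = 0.238 mA.

I_D = 0.238 mA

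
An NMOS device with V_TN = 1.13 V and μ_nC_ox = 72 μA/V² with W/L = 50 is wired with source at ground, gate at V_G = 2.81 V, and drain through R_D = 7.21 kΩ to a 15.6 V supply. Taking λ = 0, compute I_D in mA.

V_GS = V_G = 2.81 V, so V_ov = 2.81 − 1.13 = 1.68 V.
k_n = μ_nC_ox · (W/L) = 3.6 mA/V².
Assume saturation: I_D = ½ k_n V_ov² = 0.5 × 3.6 × 1.68² = 5.08 mA, giving V_DS = V_DD − I_D R_D = 15.6 − 5.08 × 7.21 = -21 V.
But -21 V < V_ov = 1.68 V, so the device is actually in triode.
In triode I_D = k_n[V_ov V_DS − ½ V_DS²] and I_D = (V_DD − V_DS)/R_D. Equating: 13 V_DS² − 44.61 V_DS + 15.6 = 0, giving V_DS = 0.395 V (the root below V_ov).
I_D = (15.6 − 0.395) / 7.21 = 2.11 mA.

I_D = 2.11 mA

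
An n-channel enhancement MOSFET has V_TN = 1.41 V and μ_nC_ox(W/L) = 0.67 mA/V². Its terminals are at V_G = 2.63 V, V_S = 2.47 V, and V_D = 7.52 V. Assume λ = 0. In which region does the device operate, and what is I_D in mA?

Cutoff; I_D = 0 mA

V_GS = V_G − V_S = 2.63 − 2.47 = 0.16 V; V_DS = V_D − V_S = 7.52 − 2.47 = 5.05 V.
V_GS = 0.16 V < V_TN = 1.41 V, so the transistor is in cutoff.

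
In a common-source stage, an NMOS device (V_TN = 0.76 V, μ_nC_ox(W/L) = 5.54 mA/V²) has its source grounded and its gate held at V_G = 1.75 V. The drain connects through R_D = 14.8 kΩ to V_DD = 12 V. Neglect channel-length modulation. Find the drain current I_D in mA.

V_GS = V_G = 1.75 V, so V_ov = 1.75 − 0.76 = 0.99 V.
Assume saturation: I_D = ½ k_n V_ov² = 0.5 × 5.54 × 0.99² = 2.71 mA, giving V_DS = V_DD − I_D R_D = 12 − 2.71 × 14.8 = -28.2 V.
But -28.2 V < V_ov = 0.99 V, so the device is actually in triode.
In triode I_D = k_n[V_ov V_DS − ½ V_DS²] and I_D = (V_DD − V_DS)/R_D. Equating: 41 V_DS² − 82.17 V_DS + 12 = 0, giving V_DS = 0.159 V (the root below V_ov).
I_D = (12 − 0.159) / 14.8 = 0.8 mA.

I_D = 0.800 mA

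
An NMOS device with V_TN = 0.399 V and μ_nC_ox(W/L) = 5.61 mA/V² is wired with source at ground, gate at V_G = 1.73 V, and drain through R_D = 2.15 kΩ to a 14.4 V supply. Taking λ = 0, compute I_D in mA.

V_GS = V_G = 1.73 V, so V_ov = 1.73 − 0.399 = 1.33 V.
Assume saturation: I_D = ½ k_n V_ov² = 0.5 × 5.61 × 1.33² = 4.97 mA, giving V_DS = V_DD − I_D R_D = 14.4 − 4.97 × 2.15 = 3.72 V.
V_DS = 3.72 V ≥ V_ov = 1.33 V, confirming saturation.

I_D = 4.97 mA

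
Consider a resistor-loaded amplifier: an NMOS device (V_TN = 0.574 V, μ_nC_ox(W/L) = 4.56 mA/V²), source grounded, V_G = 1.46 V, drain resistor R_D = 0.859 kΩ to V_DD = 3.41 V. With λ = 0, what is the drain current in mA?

V_GS = V_G = 1.46 V, so V_ov = 1.46 − 0.574 = 0.886 V.
Assume saturation: I_D = ½ k_n V_ov² = 0.5 × 4.56 × 0.886² = 1.79 mA, giving V_DS = V_DD − I_D R_D = 3.41 − 1.79 × 0.859 = 1.87 V.
V_DS = 1.87 V ≥ V_ov = 0.886 V, confirming saturation.

I_D = 1.79 mA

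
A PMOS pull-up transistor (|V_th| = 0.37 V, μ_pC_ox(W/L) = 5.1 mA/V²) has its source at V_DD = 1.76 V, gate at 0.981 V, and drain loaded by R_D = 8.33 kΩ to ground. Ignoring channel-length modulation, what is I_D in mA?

V_SG = V_DD − V_G = 1.76 − 0.981 = 0.779 V, so V_ov = 0.779 − 0.37 = 0.409 V.
Assume saturation: I_D = ½ k_p V_ov² = 0.5 × 5.1 × 0.409² = 0.427 mA, giving V_SD = V_DD − I_D R_D = 1.76 − 0.427 × 8.33 = -1.79 V.
But -1.79 V < V_ov = 0.409 V, so the device is actually in triode.
In triode I_D = k_p[V_ov V_SD − ½ V_SD²] and I_D = (V_DD − V_SD)/R_D. Equating: 21.2 V_SD² − 18.38 V_SD + 1.76 = 0, giving V_SD = 0.11 V (the root below V_ov).
I_D = (1.76 − 0.11) / 8.33 = 0.198 mA.

I_D = 0.198 mA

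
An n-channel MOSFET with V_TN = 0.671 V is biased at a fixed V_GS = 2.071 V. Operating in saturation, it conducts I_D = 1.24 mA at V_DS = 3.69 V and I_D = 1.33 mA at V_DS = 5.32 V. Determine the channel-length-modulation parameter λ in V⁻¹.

With V_GS fixed, I_D ∝ (1 + λ V_DS) in saturation, so I_D2/I_D1 = (1 + λ V_DS2)/(1 + λ V_DS1).
1.33/1.24 = 1.073 = (1 + 5.32 λ)/(1 + 3.69 λ).
Solving: λ (I_D1 V_DS2 − I_D2 V_DS1) = I_D2 − I_D1, so λ = (1.33 − 1.24) / (1.24 × 5.32 − 1.33 × 3.69) = 0.09 / 1.69 = 0.0533 V⁻¹.

λ = 0.0533 V⁻¹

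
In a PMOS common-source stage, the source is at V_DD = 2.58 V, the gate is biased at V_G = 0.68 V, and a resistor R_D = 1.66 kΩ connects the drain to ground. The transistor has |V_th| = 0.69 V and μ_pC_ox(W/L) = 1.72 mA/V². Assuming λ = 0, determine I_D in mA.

I_D = 1.09 mA

V_SG = V_DD − V_G = 2.58 − 0.68 = 1.9 V, so V_ov = 1.9 − 0.69 = 1.21 V.
Assume saturation: I_D = ½ k_p V_ov² = 0.5 × 1.72 × 1.21² = 1.26 mA, giving V_SD = V_DD − I_D R_D = 2.58 − 1.26 × 1.66 = 0.49 V.
But 0.49 V < V_ov = 1.21 V, so the device is actually in triode.
In triode I_D = k_p[V_ov V_SD − ½ V_SD²] and I_D = (V_DD − V_SD)/R_D. Equating: 1.43 V_SD² − 4.455 V_SD + 2.58 = 0, giving V_SD = 0.768 V (the root below V_ov).
I_D = (2.58 − 0.768) / 1.66 = 1.09 mA.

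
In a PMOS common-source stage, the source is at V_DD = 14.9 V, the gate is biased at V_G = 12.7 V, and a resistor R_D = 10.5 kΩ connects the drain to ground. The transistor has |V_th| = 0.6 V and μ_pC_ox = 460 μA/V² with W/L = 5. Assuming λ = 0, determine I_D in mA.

I_D = 1.38 mA

V_SG = V_DD − V_G = 14.9 − 12.7 = 2.2 V, so V_ov = 2.2 − 0.6 = 1.6 V.
k_p = μ_pC_ox · (W/L) = 2.3 mA/V².
Assume saturation: I_D = ½ k_p V_ov² = 0.5 × 2.3 × 1.6² = 2.94 mA, giving V_SD = V_DD − I_D R_D = 14.9 − 2.94 × 10.5 = -16 V.
But -16 V < V_ov = 1.6 V, so the device is actually in triode.
In triode I_D = k_p[V_ov V_SD − ½ V_SD²] and I_D = (V_DD − V_SD)/R_D. Equating: 12.1 V_SD² − 39.64 V_SD + 14.9 = 0, giving V_SD = 0.433 V (the root below V_ov).
I_D = (14.9 − 0.433) / 10.5 = 1.38 mA.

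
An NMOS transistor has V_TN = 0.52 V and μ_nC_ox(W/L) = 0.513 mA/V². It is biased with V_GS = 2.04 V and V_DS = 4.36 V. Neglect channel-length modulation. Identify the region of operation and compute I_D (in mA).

V_ov = V_GS − V_TN = 2.04 − 0.52 = 1.52 V.
Since V_DS = 4.36 V ≥ V_ov = 1.52 V, the device is in saturation.
I_D = ½ k_n V_ov² = 0.5 × 0.513 × 1.52² = 0.593 mA.

Saturation; I_D = 0.593 mA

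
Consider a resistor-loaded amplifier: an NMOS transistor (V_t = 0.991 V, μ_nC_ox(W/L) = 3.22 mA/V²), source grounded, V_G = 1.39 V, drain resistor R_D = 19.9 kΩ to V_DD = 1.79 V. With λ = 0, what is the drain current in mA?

V_GS = V_G = 1.39 V, so V_ov = 1.39 − 0.991 = 0.399 V.
Assume saturation: I_D = ½ k_n V_ov² = 0.5 × 3.22 × 0.399² = 0.256 mA, giving V_DS = V_DD − I_D R_D = 1.79 − 0.256 × 19.9 = -3.31 V.
But -3.31 V < V_ov = 0.399 V, so the device is actually in triode.
In triode I_D = k_n[V_ov V_DS − ½ V_DS²] and I_D = (V_DD − V_DS)/R_D. Equating: 32 V_DS² − 26.57 V_DS + 1.79 = 0, giving V_DS = 0.074 V (the root below V_ov).
I_D = (1.79 − 0.074) / 19.9 = 0.0862 mA.

I_D = 0.0862 mA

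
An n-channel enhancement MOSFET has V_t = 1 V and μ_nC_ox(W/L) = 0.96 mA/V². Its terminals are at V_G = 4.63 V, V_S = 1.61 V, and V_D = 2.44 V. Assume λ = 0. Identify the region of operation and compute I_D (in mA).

Triode; I_D = 1.28 mA

V_GS = V_G − V_S = 4.63 − 1.61 = 3.02 V; V_DS = V_D − V_S = 2.44 − 1.61 = 0.83 V.
V_ov = V_GS − V_t = 3.02 − 1 = 2.02 V.
Since V_DS = 0.83 V < V_ov = 2.02 V, the device is in the triode region.
I_D = k_n [V_ov · V_DS − ½ V_DS²] = 0.96 × [2.02 × 0.83 − 0.5 × 0.83²] = 1.28 mA.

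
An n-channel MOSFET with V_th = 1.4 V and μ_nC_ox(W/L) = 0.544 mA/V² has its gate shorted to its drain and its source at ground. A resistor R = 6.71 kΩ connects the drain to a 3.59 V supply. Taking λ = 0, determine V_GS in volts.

V_GS = 2.26 V

With gate tied to drain, V_GS = V_DS ≥ V_GS − V_th, so the device is in saturation.
KCL at the drain: ½ k_n (V_GS − V_th)² = (V_DD − V_GS)/R.
Let x = V_GS − 1.4. Then 1.83 x² + x − 2.19 = 0, giving x = 0.855 V (positive root), so V_GS = 2.26 V.
I_D = (V_DD − V_GS)/R = (3.59 − 2.26) / 6.71 = 0.199 mA.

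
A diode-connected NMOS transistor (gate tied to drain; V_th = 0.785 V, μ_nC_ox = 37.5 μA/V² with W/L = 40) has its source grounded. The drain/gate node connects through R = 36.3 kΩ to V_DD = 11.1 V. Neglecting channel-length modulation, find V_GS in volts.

V_GS = 1.38 V

With gate tied to drain, V_GS = V_DS ≥ V_GS − V_th, so the device is in saturation.
k_n = μ_nC_ox · (W/L) = 1.5 mA/V².
KCL at the drain: ½ k_n (V_GS − V_th)² = (V_DD − V_GS)/R.
Let x = V_GS − 0.785. Then 27.2 x² + x − 10.31 = 0, giving x = 0.597 V (positive root), so V_GS = 1.38 V.
I_D = (V_DD − V_GS)/R = (11.1 − 1.38) / 36.3 = 0.268 mA.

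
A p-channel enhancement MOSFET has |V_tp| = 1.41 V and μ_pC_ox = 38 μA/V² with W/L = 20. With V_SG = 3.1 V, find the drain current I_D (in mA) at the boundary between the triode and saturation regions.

At the boundary V_SD = V_ov = V_SG − |V_tp| = 3.1 − 1.41 = 1.69 V.
k_p = μ_pC_ox · (W/L) = 0.76 mA/V².
I_D = ½ k_p V_ov² = 0.5 × 0.76 × 1.69² = 1.09 mA.

I_D = 1.09 mA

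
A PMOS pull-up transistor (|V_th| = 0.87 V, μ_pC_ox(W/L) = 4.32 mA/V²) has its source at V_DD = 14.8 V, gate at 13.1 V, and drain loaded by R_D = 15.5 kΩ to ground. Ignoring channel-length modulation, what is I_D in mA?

I_D = 0.934 mA

V_SG = V_DD − V_G = 14.8 − 13.1 = 1.7 V, so V_ov = 1.7 − 0.87 = 0.83 V.
Assume saturation: I_D = ½ k_p V_ov² = 0.5 × 4.32 × 0.83² = 1.49 mA, giving V_SD = V_DD − I_D R_D = 14.8 − 1.49 × 15.5 = -8.26 V.
But -8.26 V < V_ov = 0.83 V, so the device is actually in triode.
In triode I_D = k_p[V_ov V_SD − ½ V_SD²] and I_D = (V_DD − V_SD)/R_D. Equating: 33.5 V_SD² − 56.58 V_SD + 14.8 = 0, giving V_SD = 0.324 V (the root below V_ov).
I_D = (14.8 − 0.324) / 15.5 = 0.934 mA.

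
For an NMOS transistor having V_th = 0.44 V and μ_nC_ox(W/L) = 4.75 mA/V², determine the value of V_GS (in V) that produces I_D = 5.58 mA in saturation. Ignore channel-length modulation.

In saturation I_D = ½ k_n (V_GS − V_th)², so V_GS − V_th = √(2 I_D / k_n) = √(2 × 5.58 / 4.75) = 1.53 V.
V_GS = 0.44 + 1.53 = 1.97 V.

V_GS = 1.97 V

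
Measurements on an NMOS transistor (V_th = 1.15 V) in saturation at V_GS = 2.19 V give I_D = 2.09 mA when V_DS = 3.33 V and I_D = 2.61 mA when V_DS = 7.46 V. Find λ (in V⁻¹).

With V_GS fixed, I_D ∝ (1 + λ V_DS) in saturation, so I_D2/I_D1 = (1 + λ V_DS2)/(1 + λ V_DS1).
2.61/2.09 = 1.249 = (1 + 7.46 λ)/(1 + 3.33 λ).
Solving: λ (I_D1 V_DS2 − I_D2 V_DS1) = I_D2 − I_D1, so λ = (2.61 − 2.09) / (2.09 × 7.46 − 2.61 × 3.33) = 0.52 / 6.9 = 0.0754 V⁻¹.

λ = 0.0754 V⁻¹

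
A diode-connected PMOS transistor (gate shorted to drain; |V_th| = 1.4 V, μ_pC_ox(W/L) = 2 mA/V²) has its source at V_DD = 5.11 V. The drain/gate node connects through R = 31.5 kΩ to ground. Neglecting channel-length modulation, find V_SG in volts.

With gate tied to drain, V_SG = V_SD ≥ V_SG − |V_th|, so the device is in saturation.
KCL at the drain: ½ k_p (V_SG − |V_th|)² = (V_DD − V_SG)/R.
Let x = V_SG − 1.4. Then 31.5 x² + x − 3.71 = 0, giving x = 0.328 V (positive root), so V_SG = 1.73 V.
I_D = (V_DD − V_SG)/R = (5.11 − 1.73) / 31.5 = 0.107 mA.

V_SG = 1.73 V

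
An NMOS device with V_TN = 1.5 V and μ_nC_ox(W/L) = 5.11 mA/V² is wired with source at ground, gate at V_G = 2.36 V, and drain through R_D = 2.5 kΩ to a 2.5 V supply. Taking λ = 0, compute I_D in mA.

I_D = 0.904 mA

V_GS = V_G = 2.36 V, so V_ov = 2.36 − 1.5 = 0.86 V.
Assume saturation: I_D = ½ k_n V_ov² = 0.5 × 5.11 × 0.86² = 1.89 mA, giving V_DS = V_DD − I_D R_D = 2.5 − 1.89 × 2.5 = -2.22 V.
But -2.22 V < V_ov = 0.86 V, so the device is actually in triode.
In triode I_D = k_n[V_ov V_DS − ½ V_DS²] and I_D = (V_DD − V_DS)/R_D. Equating: 6.39 V_DS² − 11.99 V_DS + 2.5 = 0, giving V_DS = 0.239 V (the root below V_ov).
I_D = (2.5 − 0.239) / 2.5 = 0.904 mA.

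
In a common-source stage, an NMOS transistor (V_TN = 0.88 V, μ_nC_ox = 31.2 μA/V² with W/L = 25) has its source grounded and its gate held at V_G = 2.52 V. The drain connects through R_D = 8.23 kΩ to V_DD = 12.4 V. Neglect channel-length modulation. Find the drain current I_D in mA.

V_GS = V_G = 2.52 V, so V_ov = 2.52 − 0.88 = 1.64 V.
k_n = μ_nC_ox · (W/L) = 0.78 mA/V².
Assume saturation: I_D = ½ k_n V_ov² = 0.5 × 0.78 × 1.64² = 1.05 mA, giving V_DS = V_DD − I_D R_D = 12.4 − 1.05 × 8.23 = 3.77 V.
V_DS = 3.77 V ≥ V_ov = 1.64 V, confirming saturation.

I_D = 1.05 mA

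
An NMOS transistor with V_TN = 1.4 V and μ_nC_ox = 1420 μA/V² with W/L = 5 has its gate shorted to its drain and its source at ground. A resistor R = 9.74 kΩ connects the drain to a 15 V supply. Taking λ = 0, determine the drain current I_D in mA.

With gate tied to drain, V_GS = V_DS ≥ V_GS − V_TN, so the device is in saturation.
k_n = μ_nC_ox · (W/L) = 7.1 mA/V².
KCL at the drain: ½ k_n (V_GS − V_TN)² = (V_DD − V_GS)/R.
Let x = V_GS − 1.4. Then 34.6 x² + x − 13.6 = 0, giving x = 0.613 V (positive root), so V_GS = 2.01 V.
I_D = (V_DD − V_GS)/R = (15 − 2.01) / 9.74 = 1.33 mA.

I_D = 1.33 mA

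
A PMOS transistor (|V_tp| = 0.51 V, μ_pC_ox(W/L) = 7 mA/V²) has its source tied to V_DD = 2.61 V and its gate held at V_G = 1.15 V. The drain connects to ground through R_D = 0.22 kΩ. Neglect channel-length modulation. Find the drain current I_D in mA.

I_D = 3.16 mA

V_SG = V_DD − V_G = 2.61 − 1.15 = 1.46 V, so V_ov = 1.46 − 0.51 = 0.95 V.
Assume saturation: I_D = ½ k_p V_ov² = 0.5 × 7 × 0.95² = 3.16 mA, giving V_SD = V_DD − I_D R_D = 2.61 − 3.16 × 0.22 = 1.92 V.
V_SD = 1.92 V ≥ V_ov = 0.95 V, confirming saturation.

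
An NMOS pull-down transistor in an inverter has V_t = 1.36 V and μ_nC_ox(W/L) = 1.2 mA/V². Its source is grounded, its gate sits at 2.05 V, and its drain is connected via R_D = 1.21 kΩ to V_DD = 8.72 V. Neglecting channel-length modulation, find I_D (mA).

V_GS = V_G = 2.05 V, so V_ov = 2.05 − 1.36 = 0.69 V.
Assume saturation: I_D = ½ k_n V_ov² = 0.5 × 1.2 × 0.69² = 0.286 mA, giving V_DS = V_DD − I_D R_D = 8.72 − 0.286 × 1.21 = 8.37 V.
V_DS = 8.37 V ≥ V_ov = 0.69 V, confirming saturation.

I_D = 0.286 mA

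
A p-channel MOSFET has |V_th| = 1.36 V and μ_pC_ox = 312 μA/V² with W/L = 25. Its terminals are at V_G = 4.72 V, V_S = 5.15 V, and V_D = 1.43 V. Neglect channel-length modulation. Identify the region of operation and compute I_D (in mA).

V_SG = V_S − V_G = 5.15 − 4.72 = 0.43 V; V_SD = V_S − V_D = 5.15 − 1.43 = 3.72 V.
V_SG = 0.43 V < |V_th| = 1.36 V, so the transistor is in cutoff.

Cutoff; I_D = 0 mA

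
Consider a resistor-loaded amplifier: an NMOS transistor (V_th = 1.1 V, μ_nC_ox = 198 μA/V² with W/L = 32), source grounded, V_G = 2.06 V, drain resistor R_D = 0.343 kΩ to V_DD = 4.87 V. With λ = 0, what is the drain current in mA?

I_D = 2.92 mA

V_GS = V_G = 2.06 V, so V_ov = 2.06 − 1.1 = 0.96 V.
k_n = μ_nC_ox · (W/L) = 6.336 mA/V².
Assume saturation: I_D = ½ k_n V_ov² = 0.5 × 6.336 × 0.96² = 2.92 mA, giving V_DS = V_DD − I_D R_D = 4.87 − 2.92 × 0.343 = 3.87 V.
V_DS = 3.87 V ≥ V_ov = 0.96 V, confirming saturation.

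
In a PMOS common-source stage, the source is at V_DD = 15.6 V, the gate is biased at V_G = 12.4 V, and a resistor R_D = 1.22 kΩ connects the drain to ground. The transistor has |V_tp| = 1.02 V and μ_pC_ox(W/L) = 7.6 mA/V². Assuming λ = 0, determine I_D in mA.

I_D = 12.0 mA

V_SG = V_DD − V_G = 15.6 − 12.4 = 3.2 V, so V_ov = 3.2 − 1.02 = 2.18 V.
Assume saturation: I_D = ½ k_p V_ov² = 0.5 × 7.6 × 2.18² = 18.1 mA, giving V_SD = V_DD − I_D R_D = 15.6 − 18.1 × 1.22 = -6.43 V.
But -6.43 V < V_ov = 2.18 V, so the device is actually in triode.
In triode I_D = k_p[V_ov V_SD − ½ V_SD²] and I_D = (V_DD − V_SD)/R_D. Equating: 4.64 V_SD² − 21.21 V_SD + 15.6 = 0, giving V_SD = 0.921 V (the root below V_ov).
I_D = (15.6 − 0.921) / 1.22 = 12 mA.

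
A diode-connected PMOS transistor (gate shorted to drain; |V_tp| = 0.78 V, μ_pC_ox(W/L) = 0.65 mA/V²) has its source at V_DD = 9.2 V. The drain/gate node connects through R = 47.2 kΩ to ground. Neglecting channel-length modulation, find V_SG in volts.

V_SG = 1.49 V

With gate tied to drain, V_SG = V_SD ≥ V_SG − |V_tp|, so the device is in saturation.
KCL at the drain: ½ k_p (V_SG − |V_tp|)² = (V_DD − V_SG)/R.
Let x = V_SG − 0.78. Then 15.3 x² + x − 8.42 = 0, giving x = 0.709 V (positive root), so V_SG = 1.49 V.
I_D = (V_DD − V_SG)/R = (9.2 − 1.49) / 47.2 = 0.163 mA.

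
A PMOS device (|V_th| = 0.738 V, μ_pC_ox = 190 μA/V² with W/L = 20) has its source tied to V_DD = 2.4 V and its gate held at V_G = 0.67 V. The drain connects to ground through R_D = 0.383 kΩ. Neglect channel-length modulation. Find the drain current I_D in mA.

V_SG = V_DD − V_G = 2.4 − 0.67 = 1.73 V, so V_ov = 1.73 − 0.738 = 0.992 V.
k_p = μ_pC_ox · (W/L) = 3.8 mA/V².
Assume saturation: I_D = ½ k_p V_ov² = 0.5 × 3.8 × 0.992² = 1.87 mA, giving V_SD = V_DD − I_D R_D = 2.4 − 1.87 × 0.383 = 1.68 V.
V_SD = 1.68 V ≥ V_ov = 0.992 V, confirming saturation.

I_D = 1.87 mA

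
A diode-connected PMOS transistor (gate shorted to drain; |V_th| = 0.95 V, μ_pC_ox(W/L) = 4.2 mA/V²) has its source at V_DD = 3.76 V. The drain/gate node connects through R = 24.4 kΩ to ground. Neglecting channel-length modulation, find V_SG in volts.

V_SG = 1.17 V

With gate tied to drain, V_SG = V_SD ≥ V_SG − |V_th|, so the device is in saturation.
KCL at the drain: ½ k_p (V_SG − |V_th|)² = (V_DD − V_SG)/R.
Let x = V_SG − 0.95. Then 51.2 x² + x − 2.81 = 0, giving x = 0.225 V (positive root), so V_SG = 1.17 V.
I_D = (V_DD − V_SG)/R = (3.76 − 1.17) / 24.4 = 0.106 mA.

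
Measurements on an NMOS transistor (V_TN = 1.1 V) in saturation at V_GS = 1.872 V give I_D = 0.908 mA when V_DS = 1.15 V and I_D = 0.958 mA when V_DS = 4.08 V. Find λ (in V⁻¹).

λ = 0.0192 V⁻¹

With V_GS fixed, I_D ∝ (1 + λ V_DS) in saturation, so I_D2/I_D1 = (1 + λ V_DS2)/(1 + λ V_DS1).
0.958/0.908 = 1.055 = (1 + 4.08 λ)/(1 + 1.15 λ).
Solving: λ (I_D1 V_DS2 − I_D2 V_DS1) = I_D2 − I_D1, so λ = (0.958 − 0.908) / (0.908 × 4.08 − 0.958 × 1.15) = 0.05 / 2.6 = 0.0192 V⁻¹.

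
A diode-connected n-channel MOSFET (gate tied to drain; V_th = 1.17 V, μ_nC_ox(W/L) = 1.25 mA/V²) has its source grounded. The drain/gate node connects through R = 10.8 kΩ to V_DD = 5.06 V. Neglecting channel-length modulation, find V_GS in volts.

With gate tied to drain, V_GS = V_DS ≥ V_GS − V_th, so the device is in saturation.
KCL at the drain: ½ k_n (V_GS − V_th)² = (V_DD − V_GS)/R.
Let x = V_GS − 1.17. Then 6.75 x² + x − 3.89 = 0, giving x = 0.689 V (positive root), so V_GS = 1.86 V.
I_D = (V_DD − V_GS)/R = (5.06 − 1.86) / 10.8 = 0.296 mA.

V_GS = 1.86 V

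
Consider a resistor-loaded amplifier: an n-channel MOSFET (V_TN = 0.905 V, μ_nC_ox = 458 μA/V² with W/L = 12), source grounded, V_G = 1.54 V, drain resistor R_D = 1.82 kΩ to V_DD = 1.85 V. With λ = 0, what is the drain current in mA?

I_D = 0.839 mA

V_GS = V_G = 1.54 V, so V_ov = 1.54 − 0.905 = 0.635 V.
k_n = μ_nC_ox · (W/L) = 5.496 mA/V².
Assume saturation: I_D = ½ k_n V_ov² = 0.5 × 5.496 × 0.635² = 1.11 mA, giving V_DS = V_DD − I_D R_D = 1.85 − 1.11 × 1.82 = -0.167 V.
But -0.167 V < V_ov = 0.635 V, so the device is actually in triode.
In triode I_D = k_n[V_ov V_DS − ½ V_DS²] and I_D = (V_DD − V_DS)/R_D. Equating: 5 V_DS² − 7.352 V_DS + 1.85 = 0, giving V_DS = 0.322 V (the root below V_ov).
I_D = (1.85 − 0.322) / 1.82 = 0.839 mA.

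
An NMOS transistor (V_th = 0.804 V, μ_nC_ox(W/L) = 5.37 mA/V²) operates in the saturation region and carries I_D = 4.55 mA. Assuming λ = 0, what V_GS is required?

V_GS = 2.11 V

In saturation I_D = ½ k_n (V_GS − V_th)², so V_GS − V_th = √(2 I_D / k_n) = √(2 × 4.55 / 5.37) = 1.3 V.
V_GS = 0.804 + 1.3 = 2.11 V.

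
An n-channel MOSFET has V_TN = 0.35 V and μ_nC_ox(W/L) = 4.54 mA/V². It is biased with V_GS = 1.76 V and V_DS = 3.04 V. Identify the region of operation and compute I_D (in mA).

V_ov = V_GS − V_TN = 1.76 − 0.35 = 1.41 V.
Since V_DS = 3.04 V ≥ V_ov = 1.41 V, the device is in saturation.
I_D = ½ k_n V_ov² = 0.5 × 4.54 × 1.41² = 4.51 mA.

Saturation; I_D = 4.51 mA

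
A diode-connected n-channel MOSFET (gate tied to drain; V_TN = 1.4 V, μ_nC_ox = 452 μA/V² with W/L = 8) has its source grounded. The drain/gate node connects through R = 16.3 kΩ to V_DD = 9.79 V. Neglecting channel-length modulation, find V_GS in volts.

With gate tied to drain, V_GS = V_DS ≥ V_GS − V_TN, so the device is in saturation.
k_n = μ_nC_ox · (W/L) = 3.616 mA/V².
KCL at the drain: ½ k_n (V_GS − V_TN)² = (V_DD − V_GS)/R.
Let x = V_GS − 1.4. Then 29.5 x² + x − 8.39 = 0, giving x = 0.517 V (positive root), so V_GS = 1.92 V.
I_D = (V_DD − V_GS)/R = (9.79 − 1.92) / 16.3 = 0.483 mA.

V_GS = 1.92 V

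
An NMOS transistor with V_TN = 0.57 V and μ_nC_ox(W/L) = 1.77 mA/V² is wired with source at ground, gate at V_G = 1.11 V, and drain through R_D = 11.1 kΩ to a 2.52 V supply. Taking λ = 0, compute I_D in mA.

V_GS = V_G = 1.11 V, so V_ov = 1.11 − 0.57 = 0.54 V.
Assume saturation: I_D = ½ k_n V_ov² = 0.5 × 1.77 × 0.54² = 0.258 mA, giving V_DS = V_DD − I_D R_D = 2.52 − 0.258 × 11.1 = -0.345 V.
But -0.345 V < V_ov = 0.54 V, so the device is actually in triode.
In triode I_D = k_n[V_ov V_DS − ½ V_DS²] and I_D = (V_DD − V_DS)/R_D. Equating: 9.82 V_DS² − 11.61 V_DS + 2.52 = 0, giving V_DS = 0.287 V (the root below V_ov).
I_D = (2.52 − 0.287) / 11.1 = 0.201 mA.

I_D = 0.201 mA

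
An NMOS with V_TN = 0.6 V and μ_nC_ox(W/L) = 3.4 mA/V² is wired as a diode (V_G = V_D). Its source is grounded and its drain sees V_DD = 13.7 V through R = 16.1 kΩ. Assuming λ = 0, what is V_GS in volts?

V_GS = 1.27 V

With gate tied to drain, V_GS = V_DS ≥ V_GS − V_TN, so the device is in saturation.
KCL at the drain: ½ k_n (V_GS − V_TN)² = (V_DD − V_GS)/R.
Let x = V_GS − 0.6. Then 27.4 x² + x − 13.1 = 0, giving x = 0.674 V (positive root), so V_GS = 1.27 V.
I_D = (V_DD − V_GS)/R = (13.7 − 1.27) / 16.1 = 0.772 mA.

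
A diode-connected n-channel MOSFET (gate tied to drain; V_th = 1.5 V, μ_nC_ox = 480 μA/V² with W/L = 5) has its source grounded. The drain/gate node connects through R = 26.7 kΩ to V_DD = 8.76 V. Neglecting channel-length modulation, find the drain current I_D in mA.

I_D = 0.255 mA

With gate tied to drain, V_GS = V_DS ≥ V_GS − V_th, so the device is in saturation.
k_n = μ_nC_ox · (W/L) = 2.4 mA/V².
KCL at the drain: ½ k_n (V_GS − V_th)² = (V_DD − V_GS)/R.
Let x = V_GS − 1.5. Then 32 x² + x − 7.26 = 0, giving x = 0.461 V (positive root), so V_GS = 1.96 V.
I_D = (V_DD − V_GS)/R = (8.76 − 1.96) / 26.7 = 0.255 mA.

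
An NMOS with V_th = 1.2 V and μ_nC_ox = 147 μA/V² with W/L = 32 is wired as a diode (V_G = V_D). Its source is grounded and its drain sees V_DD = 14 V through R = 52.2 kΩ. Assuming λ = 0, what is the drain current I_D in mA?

With gate tied to drain, V_GS = V_DS ≥ V_GS − V_th, so the device is in saturation.
k_n = μ_nC_ox · (W/L) = 4.704 mA/V².
KCL at the drain: ½ k_n (V_GS − V_th)² = (V_DD − V_GS)/R.
Let x = V_GS − 1.2. Then 123 x² + x − 12.8 = 0, giving x = 0.319 V (positive root), so V_GS = 1.52 V.
I_D = (V_DD − V_GS)/R = (14 − 1.52) / 52.2 = 0.239 mA.

I_D = 0.239 mA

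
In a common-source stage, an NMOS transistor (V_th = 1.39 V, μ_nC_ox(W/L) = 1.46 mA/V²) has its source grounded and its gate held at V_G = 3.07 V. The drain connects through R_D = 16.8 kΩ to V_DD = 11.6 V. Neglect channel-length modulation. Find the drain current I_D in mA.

V_GS = V_G = 3.07 V, so V_ov = 3.07 − 1.39 = 1.68 V.
Assume saturation: I_D = ½ k_n V_ov² = 0.5 × 1.46 × 1.68² = 2.06 mA, giving V_DS = V_DD − I_D R_D = 11.6 − 2.06 × 16.8 = -23 V.
But -23 V < V_ov = 1.68 V, so the device is actually in triode.
In triode I_D = k_n[V_ov V_DS − ½ V_DS²] and I_D = (V_DD − V_DS)/R_D. Equating: 12.3 V_DS² − 42.21 V_DS + 11.6 = 0, giving V_DS = 0.301 V (the root below V_ov).
I_D = (11.6 − 0.301) / 16.8 = 0.673 mA.

I_D = 0.673 mA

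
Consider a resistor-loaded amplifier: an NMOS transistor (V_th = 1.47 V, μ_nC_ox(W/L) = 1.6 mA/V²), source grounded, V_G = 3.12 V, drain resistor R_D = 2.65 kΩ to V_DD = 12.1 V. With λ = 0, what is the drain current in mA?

V_GS = V_G = 3.12 V, so V_ov = 3.12 − 1.47 = 1.65 V.
Assume saturation: I_D = ½ k_n V_ov² = 0.5 × 1.6 × 1.65² = 2.18 mA, giving V_DS = V_DD − I_D R_D = 12.1 − 2.18 × 2.65 = 6.33 V.
V_DS = 6.33 V ≥ V_ov = 1.65 V, confirming saturation.

I_D = 2.18 mA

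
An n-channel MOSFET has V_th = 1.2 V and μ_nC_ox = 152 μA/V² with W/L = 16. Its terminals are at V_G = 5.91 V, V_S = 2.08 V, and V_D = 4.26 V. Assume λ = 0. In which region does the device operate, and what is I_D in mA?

Triode; I_D = 8.16 mA

V_GS = V_G − V_S = 5.91 − 2.08 = 3.83 V; V_DS = V_D − V_S = 4.26 − 2.08 = 2.18 V.
k_n = μ_nC_ox · (W/L) = 2.432 mA/V².
V_ov = V_GS − V_th = 3.83 − 1.2 = 2.63 V.
Since V_DS = 2.18 V < V_ov = 2.63 V, the device is in the triode region.
I_D = k_n [V_ov · V_DS − ½ V_DS²] = 2.432 × [2.63 × 2.18 − 0.5 × 2.18²] = 8.16 mA.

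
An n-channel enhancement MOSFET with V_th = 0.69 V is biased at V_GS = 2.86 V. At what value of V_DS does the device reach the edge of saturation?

The boundary between triode and saturation is V_DS = V_GS − V_th = V_ov.
V_ov = 2.86 − 0.69 = 2.17 V.

V_DS,sat = 2.17 V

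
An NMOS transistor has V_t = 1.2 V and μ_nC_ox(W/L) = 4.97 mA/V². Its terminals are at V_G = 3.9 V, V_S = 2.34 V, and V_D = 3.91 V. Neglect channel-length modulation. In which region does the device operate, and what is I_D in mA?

Saturation; I_D = 0.322 mA

V_GS = V_G − V_S = 3.9 − 2.34 = 1.56 V; V_DS = V_D − V_S = 3.91 − 2.34 = 1.57 V.
V_ov = V_GS − V_t = 1.56 − 1.2 = 0.36 V.
Since V_DS = 1.57 V ≥ V_ov = 0.36 V, the device is in saturation.
I_D = ½ k_n V_ov² = 0.5 × 4.97 × 0.36² = 0.322 mA.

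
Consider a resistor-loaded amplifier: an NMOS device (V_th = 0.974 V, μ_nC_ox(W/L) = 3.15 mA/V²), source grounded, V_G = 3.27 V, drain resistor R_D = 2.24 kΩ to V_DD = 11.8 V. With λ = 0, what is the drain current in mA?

I_D = 4.90 mA

V_GS = V_G = 3.27 V, so V_ov = 3.27 − 0.974 = 2.3 V.
Assume saturation: I_D = ½ k_n V_ov² = 0.5 × 3.15 × 2.3² = 8.3 mA, giving V_DS = V_DD − I_D R_D = 11.8 − 8.3 × 2.24 = -6.8 V.
But -6.8 V < V_ov = 2.3 V, so the device is actually in triode.
In triode I_D = k_n[V_ov V_DS − ½ V_DS²] and I_D = (V_DD − V_DS)/R_D. Equating: 3.53 V_DS² − 17.2 V_DS + 11.8 = 0, giving V_DS = 0.826 V (the root below V_ov).
I_D = (11.8 − 0.826) / 2.24 = 4.9 mA.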